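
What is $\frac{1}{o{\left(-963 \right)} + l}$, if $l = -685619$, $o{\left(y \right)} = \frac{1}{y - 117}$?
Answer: $- \frac{1080}{740468521} \approx -1.4585 \cdot 10^{-6}$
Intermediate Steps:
$o{\left(y \right)} = \frac{1}{-117 + y}$
$\frac{1}{o{\left(-963 \right)} + l} = \frac{1}{\frac{1}{-117 - 963} - 685619} = \frac{1}{\frac{1}{-1080} - 685619} = \frac{1}{- \frac{1}{1080} - 685619} = \frac{1}{- \frac{740468521}{1080}} = - \frac{1080}{740468521}$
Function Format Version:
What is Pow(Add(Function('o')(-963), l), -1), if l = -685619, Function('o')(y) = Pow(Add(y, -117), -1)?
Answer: Rational(-1080, 740468521) ≈ -1.4585e-6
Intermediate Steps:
Function('o')(y) = Pow(Add(-117, y), -1)
Pow(Add(Function('o')(-963), l), -1) = Pow(Add(Pow(Add(-117, -963), -1), -685619), -1) = Pow(Add(Pow(-1080, -1), -685619), -1) = Pow(Add(Rational(-1, 1080), -685619), -1) = Pow(Rational(-740468521, 1080), -1) = Rational(-1080, 740468521)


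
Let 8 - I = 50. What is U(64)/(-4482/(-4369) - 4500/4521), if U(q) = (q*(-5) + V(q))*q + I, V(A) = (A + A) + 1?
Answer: -40380181039/100437 ≈ -4.0205e+5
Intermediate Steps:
V(A) = 1 + 2*A (V(A) = 2*A + 1 = 1 + 2*A)
I = -42 (I = 8 - 1*50 = 8 - 50 = -42)
U(q) = -42 + q*(1 - 3*q) (U(q) = (q*(-5) + (1 + 2*q))*q - 42 = (-5*q + (1 + 2*q))*q - 42 = (1 - 3*q)*q - 42 = q*(1 - 3*q) - 42 = -42 + q*(1 - 3*q))
U(64)/(-4482/(-4369) - 4500/4521) = (-42 + 64 - 3*64²)/(-4482/(-4369) - 4500/4521) = (-42 + 64 - 3*4096)/(-4482*(-1/4369) - 4500*1/4521) = (-42 + 64 - 12288)/(4482/4369 - 1500/1507) = -12266/200874/6584083 = -12266*6584083/200874 = -40380181039/100437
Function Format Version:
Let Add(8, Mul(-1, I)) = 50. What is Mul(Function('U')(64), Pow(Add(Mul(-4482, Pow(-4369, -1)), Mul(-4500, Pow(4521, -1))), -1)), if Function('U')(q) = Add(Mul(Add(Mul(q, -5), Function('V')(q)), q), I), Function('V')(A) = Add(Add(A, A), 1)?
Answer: Rational(-40380181039, 100437) ≈ -4.0205e+5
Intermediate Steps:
Function('V')(A) = Add(1, Mul(2, A)) (Function('V')(A) = Add(Mul(2, A), 1) = Add(1, Mul(2, A)))
I = -42 (I = Add(8, Mul(-1, 50)) = Add(8, -50) = -42)
Function('U')(q) = Add(-42, Mul(q, Add(1, Mul(-3, q)))) (Function('U')(q) = Add(Mul(Add(Mul(q, -5), Add(1, Mul(2, q))), q), -42) = Add(Mul(Add(Mul(-5, q), Add(1, Mul(2, q))), q), -42) = Add(Mul(Add(1, Mul(-3, q)), q), -42) = Add(Mul(q, Add(1, Mul(-3, q))), -42) = Add(-42, Mul(q, Add(1, Mul(-3, q)))))
Mul(Function('U')(64), Pow(Add(Mul(-4482, Pow(-4369, -1)), Mul(-4500, Pow(4521, -1))), -1)) = Mul(Add(-42, 64, Mul(-3, Pow(64, 2))), Pow(Add(Mul(-4482, Pow(-4369, -1)), Mul(-4500, Pow(4521, -1))), -1)) = Mul(Add(-42, 64, Mul(-3, 4096)), Pow(Add(Mul(-4482, Rational(-1, 4369)), Mul(-4500, Rational(1, 4521))), -1)) = Mul(Add(-42, 64, -12288), Pow(Add(Rational(4482, 4369), Rational(-1500, 1507)), -1)) = Mul(-12266, Pow(Rational(200874, 6584083), -1)) = Mul(-12266, Rational(6584083, 200874)) = Rational(-40380181039, 100437)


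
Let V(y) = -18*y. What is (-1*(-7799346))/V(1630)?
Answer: -433297/1630 ≈ -265.83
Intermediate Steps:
(-1*(-7799346))/V(1630) = (-1*(-7799346))/((-18*1630)) = 7799346/(-29340) = 7799346*(-1/29340) = -433297/1630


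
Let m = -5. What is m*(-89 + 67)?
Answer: 110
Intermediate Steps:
m*(-89 + 67) = -5*(-89 + 67) = -5*(-22) = 110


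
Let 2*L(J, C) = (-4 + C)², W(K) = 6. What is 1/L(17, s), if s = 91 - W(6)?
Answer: 2/6561 ≈ 0.00030483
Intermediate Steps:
s = 85 (s = 91 - 1*6 = 91 - 6 = 85)
L(J, C) = (-4 + C)²/2
1/L(17, s) = 1/((-4 + 85)²/2) = 1/((½)*81²) = 1/((½)*6561) = 1/(6561/2) = 2/6561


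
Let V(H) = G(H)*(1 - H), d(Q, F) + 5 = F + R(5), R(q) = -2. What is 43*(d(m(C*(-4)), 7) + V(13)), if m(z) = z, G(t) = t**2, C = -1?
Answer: -87204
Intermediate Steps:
d(Q, F) = -7 + F (d(Q, F) = -5 + (F - 2) = -5 + (-2 + F) = -7 + F)
V(H) = H**2*(1 - H)
43*(d(m(C*(-4)), 7) + V(13)) = 43*((-7 + 7) + 13**2*(1 - 1*13)) = 43*(0 + 169*(1 - 13)) = 43*(0 + 169*(-12)) = 43*(0 - 2028) = 43*(-2028) = -87204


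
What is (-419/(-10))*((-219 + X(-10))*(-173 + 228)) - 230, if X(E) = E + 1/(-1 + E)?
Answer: -528170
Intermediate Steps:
(-419/(-10))*((-219 + X(-10))*(-173 + 228)) - 230 = (-419/(-10))*((-219 + (1 + (-10)² - 1*(-10))/(-1 - 10))*(-173 + 228)) - 230 = (-419*(-⅒))*((-219 + (1 + 100 + 10)/(-11))*55) - 230 = 419*((-219 - 1/11*111)*55)/10 - 230 = 419*((-219 - 111/11)*55)/10 - 230 = 419*(-2520/11*55)/10 - 230 = (419/10)*(-12600) - 230 = -527940 - 230 = -528170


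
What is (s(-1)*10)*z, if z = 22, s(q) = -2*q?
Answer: 440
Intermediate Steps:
(s(-1)*10)*z = (-2*(-1)*10)*22 = (2*10)*22 = 20*22 = 440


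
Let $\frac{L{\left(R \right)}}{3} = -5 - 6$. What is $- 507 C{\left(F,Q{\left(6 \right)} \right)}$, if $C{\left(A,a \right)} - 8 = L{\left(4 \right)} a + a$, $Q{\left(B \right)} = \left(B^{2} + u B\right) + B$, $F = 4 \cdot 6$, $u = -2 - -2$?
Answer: $677352$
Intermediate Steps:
$u = 0$ ($u = -2 + 2 = 0$)
$L{\left(R \right)} = -33$ ($L{\left(R \right)} = 3 \left(-5 - 6\right) = 3 \left(-11\right) = -33$)
$F = 24$
$Q{\left(B \right)} = B + B^{2}$ ($Q{\left(B \right)} = \left(B^{2} + 0 B\right) + B = \left(B^{2} + 0\right) + B = B^{2} + B = B + B^{2}$)
$C{\left(A,a \right)} = 8 - 32 a$ ($C{\left(A,a \right)} = 8 + \left(- 33 a + a\right) = 8 - 32 a$)
$- 507 C{\left(F,Q{\left(6 \right)} \right)} = - 507 \left(8 - 32 \cdot 6 \left(1 + 6\right)\right) = - 507 \left(8 - 32 \cdot 6 \cdot 7\right) = - 507 \left(8 - 1344\right) = \left(-507\right) \left(-1336\right) = 677352$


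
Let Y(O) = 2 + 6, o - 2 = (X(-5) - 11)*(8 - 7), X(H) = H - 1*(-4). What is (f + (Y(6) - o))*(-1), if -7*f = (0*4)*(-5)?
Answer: -18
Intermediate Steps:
X(H) = 4 + H (X(H) = H + 4 = 4 + H)
f = 0 (f = -0*4*(-5)/7 = -0*(-5) = -⅐*0 = 0)
o = -10 (o = 2 + ((4 - 5) - 11)*(8 - 7) = 2 + (-1 - 11)*1 = 2 - 12*1 = 2 - 12 = -10)
Y(O) = 8
(f + (Y(6) - o))*(-1) = (0 + (8 - 1*(-10)))*(-1) = (0 + (8 + 10))*(-1) = (0 + 18)*(-1) = 18*(-1) = -18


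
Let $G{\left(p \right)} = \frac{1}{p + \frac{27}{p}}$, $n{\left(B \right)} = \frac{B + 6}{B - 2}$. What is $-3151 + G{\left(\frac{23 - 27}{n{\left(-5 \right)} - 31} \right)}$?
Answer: $- \frac{1011415907}{320983} \approx -3151.0$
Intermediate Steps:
$n{\left(B \right)} = \frac{6 + B}{-2 + B}$
$-3151 + G{\left(\frac{23 - 27}{n{\left(-5 \right)} - 31} \right)} = -3151 + \frac{\left(23 - 27\right) \frac{1}{\frac{6 - 5}{-2 - 5} - 31}}{27 + \left(\frac{23 - 27}{\frac{6 - 5}{-2 - 5} - 31}\right)^{2}} = -3151 + \frac{\left(-4\right) \frac{1}{\frac{1}{-7} \cdot 1 - 31}}{27 + \left(- \frac{4}{\frac{1}{-7} \cdot 1 - 31}\right)^{2}} = -3151 + \frac{\left(-4\right) \frac{1}{\left(- \frac{1}{7}\right) 1 - 31}}{27 + \left(- \frac{4}{\left(- \frac{1}{7}\right) 1 - 31}\right)^{2}} = -3151 + \frac{\left(-4\right) \frac{1}{- \frac{1}{7} - 31}}{27 + \left(- \frac{4}{- \frac{1}{7} - 31}\right)^{2}} = -3151 + \frac{\left(-4\right) \frac{1}{- \frac{218}{7}}}{27 + \left(- \frac{4}{- \frac{218}{7}}\right)^{2}} = -3151 + \frac{\left(-4\right) \left(- \frac{7}{218}\right)}{27 + \left(\left(-4\right) \left(- \frac{7}{218}\right)\right)^{2}} = -3151 + \frac{14}{109 \left(27 + \left(\frac{14}{109}\right)^{2}\right)} = -3151 + \frac{14}{109 \left(27 + \frac{196}{11881}\right)} = -3151 + \frac{14}{109 \cdot \frac{320983}{11881}} = -3151 + \frac{14}{109} \cdot \frac{11881}{320983} = -3151 + \frac{1526}{320983} = - \frac{1011415907}{320983}$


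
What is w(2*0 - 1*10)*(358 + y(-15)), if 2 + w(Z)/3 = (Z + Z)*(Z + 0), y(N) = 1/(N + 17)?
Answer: 212949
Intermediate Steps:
y(N) = 1/(17 + N)
w(Z) = -6 + 6*Z**2 (w(Z) = -6 + 3*((Z + Z)*(Z + 0)) = -6 + 3*((2*Z)*Z) = -6 + 3*(2*Z**2) = -6 + 6*Z**2)
w(2*0 - 1*10)*(358 + y(-15)) = (-6 + 6*(2*0 - 1*10)**2)*(358 + 1/(17 - 15)) = (-6 + 6*(0 - 10)**2)*(358 + 1/2) = (-6 + 6*(-10)**2)*(358 + 1/2) = (-6 + 6*100)*(717/2) = (-6 + 600)*(717/2) = 594*(717/2) = 212949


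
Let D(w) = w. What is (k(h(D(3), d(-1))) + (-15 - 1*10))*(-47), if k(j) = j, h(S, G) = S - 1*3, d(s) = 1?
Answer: 1175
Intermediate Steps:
h(S, G) = -3 + S (h(S, G) = S - 3 = -3 + S)
(k(h(D(3), d(-1))) + (-15 - 1*10))*(-47) = ((-3 + 3) + (-15 - 1*10))*(-47) = (0 + (-15 - 10))*(-47) = (0 - 25)*(-47) = -25*(-47) = 1175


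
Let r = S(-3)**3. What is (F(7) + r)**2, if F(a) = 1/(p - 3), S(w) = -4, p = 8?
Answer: 101761/25 ≈ 4070.4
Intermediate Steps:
F(a) = 1/5 (F(a) = 1/(8 - 3) = 1/5)
r = -64 (r = (-4)**3 = -64)
(F(7) + r)**2 = (1/5 - 64)**2 = (-319/5)**2 = 101761/25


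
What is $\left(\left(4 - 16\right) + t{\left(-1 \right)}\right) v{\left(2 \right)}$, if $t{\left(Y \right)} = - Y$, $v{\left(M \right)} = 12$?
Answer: $-132$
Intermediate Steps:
$\left(\left(4 - 16\right) + t{\left(-1 \right)}\right) v{\left(2 \right)} = \left(\left(4 - 16\right) - -1\right) 12 = \left(\left(4 - 16\right) + 1\right) 12 = \left(-12 + 1\right) 12 = \left(-11\right) 12 = -132$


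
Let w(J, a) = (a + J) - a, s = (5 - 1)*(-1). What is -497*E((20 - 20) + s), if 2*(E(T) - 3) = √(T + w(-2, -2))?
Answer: -1491 - 497*I*√6/2 ≈ -1491.0 - 608.7*I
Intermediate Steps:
s = -4 (s = 4*(-1) = -4)
w(J, a) = J (w(J, a) = (J + a) - a = J)
E(T) = 3 + √(-2 + T)/2 (E(T) = 3 + √(T - 2)/2 = 3 + √(-2 + T)/2)
-497*E((20 - 20) + s) = -497*(3 + √(-2 + ((20 - 20) - 4))/2) = -497*(3 + √(-2 + (0 - 4))/2) = -497*(3 + √(-2 - 4)/2) = -497*(3 + √(-6)/2) = -497*(3 + (I*√6)/2) = -497*(3 + I*√6/2) = -1491 - 497*I*√6/2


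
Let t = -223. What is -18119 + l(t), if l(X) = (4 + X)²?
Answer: 29842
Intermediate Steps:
-18119 + l(t) = -18119 + (4 - 223)² = -18119 + (-219)² = -18119 + 47961 = 29842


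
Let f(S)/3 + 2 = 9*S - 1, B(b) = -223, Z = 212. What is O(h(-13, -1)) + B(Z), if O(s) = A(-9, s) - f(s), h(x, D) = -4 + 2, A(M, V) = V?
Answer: -162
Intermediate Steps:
f(S) = -9 + 27*S (f(S) = -6 + 3*(9*S - 1) = -6 + 3*(-1 + 9*S) = -6 + (-3 + 27*S) = -9 + 27*S)
h(x, D) = -2
O(s) = 9 - 26*s (O(s) = s - (-9 + 27*s) = s + (9 - 27*s) = 9 - 26*s)
O(h(-13, -1)) + B(Z) = (9 - 26*(-2)) - 223 = (9 + 52) - 223 = 61 - 223 = -162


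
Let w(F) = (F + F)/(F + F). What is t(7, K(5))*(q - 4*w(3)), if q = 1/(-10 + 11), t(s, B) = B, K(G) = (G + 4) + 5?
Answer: -42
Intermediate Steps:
K(G) = 9 + G (K(G) = (4 + G) + 5 = 9 + G)
w(F) = 1 (w(F) = (2*F)/((2*F)) = (2*F)*(1/(2*F)) = 1)
q = 1 (q = 1/1 = 1)
t(7, K(5))*(q - 4*w(3)) = (9 + 5)*(1 - 4*1) = 14*(1 - 4) = 14*(-3) = -42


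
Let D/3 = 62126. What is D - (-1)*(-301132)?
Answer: -114754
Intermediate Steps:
D = 186378 (D = 3*62126 = 186378)
D - (-1)*(-301132) = 186378 - (-1)*(-301132) = 186378 - 1*301132 = 186378 - 301132 = -114754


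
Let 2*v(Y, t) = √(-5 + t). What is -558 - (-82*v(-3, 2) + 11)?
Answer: -569 + 41*I*√3 ≈ -569.0 + 71.014*I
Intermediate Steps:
v(Y, t) = √(-5 + t)/2
-558 - (-82*v(-3, 2) + 11) = -558 - (-41*√(-5 + 2) + 11) = -558 - (-41*√(-3) + 11) = -558 - (-41*I*√3 + 11) = -558 - (11 - 41*I*√3) = -558 + (-11 + 41*I*√3) = -569 + 41*I*√3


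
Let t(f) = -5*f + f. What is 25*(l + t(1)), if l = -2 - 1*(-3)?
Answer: -75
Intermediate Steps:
l = 1 (l = -2 + 3 = 1)
t(f) = -4*f
25*(l + t(1)) = 25*(1 - 4*1) = 25*(1 - 4) = 25*(-3) = -75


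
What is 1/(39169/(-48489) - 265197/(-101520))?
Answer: 546955920/986966717 ≈ 0.55418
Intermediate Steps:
1/(39169/(-48489) - 265197/(-101520)) = 1/(39169*(-1/48489) - 265197*(-1/101520)) = 1/(-39169/48489 + 88399/33840) = 1/(986966717/546955920) = 546955920/986966717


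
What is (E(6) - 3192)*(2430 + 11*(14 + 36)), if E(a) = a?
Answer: -9494280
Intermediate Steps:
(E(6) - 3192)*(2430 + 11*(14 + 36)) = (6 - 3192)*(2430 + 11*(14 + 36)) = -3186*(2430 + 11*50) = -3186*(2430 + 550) = -3186*2980 = -9494280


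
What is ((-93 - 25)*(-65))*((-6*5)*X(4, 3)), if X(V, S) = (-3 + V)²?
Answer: -230100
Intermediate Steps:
((-93 - 25)*(-65))*((-6*5)*X(4, 3)) = ((-93 - 25)*(-65))*((-6*5)*(-3 + 4)²) = (-118*(-65))*(-30*1²) = 7670*(-30*1) = 7670*(-30) = -230100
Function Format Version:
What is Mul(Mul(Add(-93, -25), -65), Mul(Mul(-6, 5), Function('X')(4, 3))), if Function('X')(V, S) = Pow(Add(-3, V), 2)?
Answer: -230100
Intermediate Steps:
Mul(Mul(Add(-93, -25), -65), Mul(Mul(-6, 5), Function('X')(4, 3))) = Mul(Mul(Add(-93, -25), -65), Mul(Mul(-6, 5), Pow(Add(-3, 4), 2))) = Mul(Mul(-118, -65), Mul(-30, Pow(1, 2))) = Mul(7670, Mul(-30, 1)) = Mul(7670, -30) = -230100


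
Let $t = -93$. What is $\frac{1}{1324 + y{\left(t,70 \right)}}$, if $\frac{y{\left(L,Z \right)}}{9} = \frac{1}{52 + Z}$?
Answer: $\frac{122}{161537} \approx 0.00075524$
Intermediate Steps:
$y{\left(L,Z \right)} = \frac{9}{52 + Z}$
$\frac{1}{1324 + y{\left(t,70 \right)}} = \frac{1}{1324 + \frac{9}{52 + 70}} = \frac{1}{1324 + \frac{9}{122}} = \frac{1}{\frac{161537}{122}} = \frac{122}{161537}$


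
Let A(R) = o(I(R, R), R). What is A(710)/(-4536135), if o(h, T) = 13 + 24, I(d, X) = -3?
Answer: -37/4536135 ≈ -8.1567e-6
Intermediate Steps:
o(h, T) = 37
A(R) = 37
A(710)/(-4536135) = 37/(-4536135) = 37*(-1/4536135) = -37/4536135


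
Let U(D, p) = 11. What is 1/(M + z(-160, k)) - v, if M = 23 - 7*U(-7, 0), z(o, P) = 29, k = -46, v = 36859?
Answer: -921476/25 ≈ -36859.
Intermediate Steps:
M = -54 (M = 23 - 7*11 = 23 - 77 = -54)
1/(M + z(-160, k)) - v = 1/(-54 + 29) - 1*36859 = 1/(-25) - 36859 = -1/25 - 36859 = -921476/25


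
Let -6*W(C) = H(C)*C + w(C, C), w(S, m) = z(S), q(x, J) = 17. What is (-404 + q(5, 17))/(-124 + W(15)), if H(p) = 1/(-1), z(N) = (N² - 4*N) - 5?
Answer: 2322/889 ≈ 2.6119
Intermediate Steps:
z(N) = -5 + N² - 4*N
H(p) = -1
w(S, m) = -5 + S² - 4*S
W(C) = ⅚ - C²/6 + 5*C/6 (W(C) = -(-C + (-5 + C² - 4*C))/6 = -(-5 + C² - 5*C)/6 = ⅚ - C²/6 + 5*C/6)
(-404 + q(5, 17))/(-124 + W(15)) = (-404 + 17)/(-124 + (⅚ - ⅙*15² + (⅚)*15)) = -387/(-124 + (⅚ - ⅙*225 + 25/2)) = -387/(-124 + (⅚ - 75/2 + 25/2)) = -387/(-124 - 145/6) = -387/(-889/6) = -387*(-6/889) = 2322/889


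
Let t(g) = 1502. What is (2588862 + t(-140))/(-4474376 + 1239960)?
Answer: -647591/808604 ≈ -0.80088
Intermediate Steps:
(2588862 + t(-140))/(-4474376 + 1239960) = (2588862 + 1502)/(-4474376 + 1239960) = 2590364/(-3234416) = 2590364*(-1/3234416) = -647591/808604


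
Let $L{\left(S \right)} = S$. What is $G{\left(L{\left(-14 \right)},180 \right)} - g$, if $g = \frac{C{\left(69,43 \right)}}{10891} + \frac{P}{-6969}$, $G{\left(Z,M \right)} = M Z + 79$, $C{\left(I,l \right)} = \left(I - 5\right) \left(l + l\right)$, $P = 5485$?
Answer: $- \frac{185249004380}{75899379} \approx -2440.7$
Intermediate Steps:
$C{\left(I,l \right)} = 2 l \left(-5 + I\right)$ ($C{\left(I,l \right)} = \left(-5 + I\right) 2 l = 2 l \left(-5 + I\right)$)
$G{\left(Z,M \right)} = 79 + M Z$
$g = - \frac{21379759}{75899379}$ ($g = \frac{2 \cdot 43 \left(-5 + 69\right)}{10891} + \frac{5485}{-6969} = 2 \cdot 43 \cdot 64 \cdot \frac{1}{10891} + 5485 \left(- \frac{1}{6969}\right) = 5504 \cdot \frac{1}{10891} - \frac{5485}{6969} = \frac{5504}{10891} - \frac{5485}{6969} = - \frac{21379759}{75899379} \approx -0.28169$)
$G{\left(L{\left(-14 \right)},180 \right)} - g = \left(79 + 180 \left(-14\right)\right) - - \frac{21379759}{75899379} = \left(79 - 2520\right) + \frac{21379759}{75899379} = -2441 + \frac{21379759}{75899379} = - \frac{185249004380}{75899379}$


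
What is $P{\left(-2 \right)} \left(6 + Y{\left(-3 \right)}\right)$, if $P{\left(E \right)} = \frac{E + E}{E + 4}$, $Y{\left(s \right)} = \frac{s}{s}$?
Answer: $-14$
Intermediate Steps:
$Y{\left(s \right)} = 1$
$P{\left(E \right)} = \frac{2 E}{4 + E}$
$P{\left(-2 \right)} \left(6 + Y{\left(-3 \right)}\right) = 2 \left(-2\right) \frac{1}{4 - 2} \left(6 + 1\right) = 2 \left(-2\right) \frac{1}{2} \cdot 7 = \left(-2\right) 7 = -14$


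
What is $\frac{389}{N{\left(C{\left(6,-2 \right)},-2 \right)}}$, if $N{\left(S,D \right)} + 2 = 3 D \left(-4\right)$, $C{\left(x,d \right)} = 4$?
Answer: $\frac{389}{22} \approx 17.682$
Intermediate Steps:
$N{\left(S,D \right)} = -2 - 12 D$ ($N{\left(S,D \right)} = -2 + 3 D \left(-4\right) = -2 - 12 D$)
$\frac{389}{N{\left(C{\left(6,-2 \right)},-2 \right)}} = \frac{389}{-2 - -24} = \frac{389}{-2 + 24} = \frac{389}{22}$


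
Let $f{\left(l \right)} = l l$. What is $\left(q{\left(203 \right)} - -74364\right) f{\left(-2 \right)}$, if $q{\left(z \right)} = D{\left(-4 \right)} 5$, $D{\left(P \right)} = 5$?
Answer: $297556$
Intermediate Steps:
$q{\left(z \right)} = 25$ ($q{\left(z \right)} = 5 \cdot 5 = 25$)
$f{\left(l \right)} = l^{2}$
$\left(q{\left(203 \right)} - -74364\right) f{\left(-2 \right)} = \left(25 - -74364\right) \left(-2\right)^{2} = \left(25 + 74364\right) 4 = 74389 \cdot 4 = 297556$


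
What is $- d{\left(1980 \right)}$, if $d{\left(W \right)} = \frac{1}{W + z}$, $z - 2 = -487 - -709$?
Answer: $- \frac{1}{2204} \approx -0.00045372$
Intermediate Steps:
$z = 224$ ($z = 2 - -222 = 2 + \left(-487 + 709\right) = 2 + 222 = 224$)
$d{\left(W \right)} = \frac{1}{224 + W}$ ($d{\left(W \right)} = \frac{1}{W + 224} = \frac{1}{224 + W}$)
$- d{\left(1980 \right)} = - \frac{1}{224 + 1980} = - \frac{1}{2204}$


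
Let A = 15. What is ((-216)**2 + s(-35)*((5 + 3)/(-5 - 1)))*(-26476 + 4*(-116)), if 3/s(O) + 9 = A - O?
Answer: -51533310480/41 ≈ -1.2569e+9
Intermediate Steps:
s(O) = 3/(6 - O) (s(O) = 3/(-9 + (15 - O)) = 3/(6 - O))
((-216)**2 + s(-35)*((5 + 3)/(-5 - 1)))*(-26476 + 4*(-116)) = ((-216)**2 + (-3/(-6 - 35))*((5 + 3)/(-5 - 1)))*(-26476 + 4*(-116)) = (46656 + (-3/(-41))*(8/(-6)))*(-26476 - 464) = (46656 + (-3*(-1/41))*(8*(-1/6)))*(-26940) = (46656 + (3/41)*(-4/3))*(-26940) = (46656 - 4/41)*(-26940) = (1912892/41)*(-26940) = -51533310480/41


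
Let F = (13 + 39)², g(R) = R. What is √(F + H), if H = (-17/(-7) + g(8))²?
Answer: 5*√5513/7 ≈ 53.035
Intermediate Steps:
H = 5329/49 (H = (-17/(-7) + 8)² = (-17*(-⅐) + 8)² = (17/7 + 8)² = (73/7)² = 5329/49 ≈ 108.76)
F = 2704 (F = 52² = 2704)
√(F + H) = √(2704 + 5329/49) = √(137825/49) = 5*√5513/7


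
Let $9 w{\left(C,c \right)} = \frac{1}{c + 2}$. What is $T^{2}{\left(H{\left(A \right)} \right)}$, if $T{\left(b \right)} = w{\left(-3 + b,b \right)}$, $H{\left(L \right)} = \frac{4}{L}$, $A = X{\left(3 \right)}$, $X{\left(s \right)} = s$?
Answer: $\frac{1}{900} \approx 0.0011111$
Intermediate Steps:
$w{\left(C,c \right)} = \frac{1}{9 \left(2 + c\right)}$ ($w{\left(C,c \right)} = \frac{1}{9 \left(c + 2\right)} = \frac{1}{9 \left(2 + c\right)}$)
$A = 3$
$T{\left(b \right)} = \frac{1}{9 \left(2 + b\right)}$
$T^{2}{\left(H{\left(A \right)} \right)} = \left(\frac{1}{9 \left(2 + \frac{4}{3}\right)}\right)^{2} = \left(\frac{1}{9 \cdot \frac{10}{3}}\right)^{2} = \left(\frac{1}{9} \cdot \frac{3}{10}\right)^{2} = \left(\frac{1}{30}\right)^{2} = \frac{1}{900}$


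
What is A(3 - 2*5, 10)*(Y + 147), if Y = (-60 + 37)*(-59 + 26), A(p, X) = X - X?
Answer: 0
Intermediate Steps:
A(p, X) = 0
Y = 759 (Y = -23*(-33) = 759)
A(3 - 2*5, 10)*(Y + 147) = 0*(759 + 147) = 0*906 = 0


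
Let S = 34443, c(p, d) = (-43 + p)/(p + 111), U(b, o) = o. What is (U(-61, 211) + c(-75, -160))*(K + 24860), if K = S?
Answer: 221733917/18 ≈ 1.2319e+7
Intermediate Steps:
c(p, d) = (-43 + p)/(111 + p)
K = 34443
(U(-61, 211) + c(-75, -160))*(K + 24860) = (211 + (-43 - 75)/(111 - 75))*(34443 + 24860) = (211 - 118/36)*59303 = (211 + (1/36)*(-118))*59303 = (211 - 59/18)*59303 = (3739/18)*59303 = 221733917/18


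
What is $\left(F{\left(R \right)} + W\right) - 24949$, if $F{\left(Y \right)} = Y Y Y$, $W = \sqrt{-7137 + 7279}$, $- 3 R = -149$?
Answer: $\frac{2634326}{27} + \sqrt{142} \approx 97580.0$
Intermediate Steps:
$R = \frac{149}{3}$ ($R = \left(- \frac{1}{3}\right) \left(-149\right) = \frac{149}{3} \approx 49.667$)
$W = \sqrt{142} \approx 11.916$
$F{\left(Y \right)} = Y^{3}$ ($F{\left(Y \right)} = Y^{2} Y = Y^{3}$)
$\left(F{\left(R \right)} + W\right) - 24949 = \left(\left(\frac{149}{3}\right)^{3} + \sqrt{142}\right) - 24949 = \left(\frac{3307949}{27} + \sqrt{142}\right) - 24949 = \frac{2634326}{27} + \sqrt{142}$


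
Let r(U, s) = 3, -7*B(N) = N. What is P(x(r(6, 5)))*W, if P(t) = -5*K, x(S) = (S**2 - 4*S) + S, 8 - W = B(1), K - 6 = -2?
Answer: -1140/7 ≈ -162.86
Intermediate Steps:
K = 4 (K = 6 - 2 = 4)
B(N) = -N/7
W = 57/7 (W = 8 - (-1)/7 = 8 - 1*(-1/7) = 8 + 1/7 = 57/7 ≈ 8.1429)
x(S) = S**2 - 3*S
P(t) = -20 (P(t) = -5*4 = -20)
P(x(r(6, 5)))*W = -20*57/7 = -1140/7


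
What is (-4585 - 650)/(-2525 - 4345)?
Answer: 349/458 ≈ 0.76201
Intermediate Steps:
(-4585 - 650)/(-2525 - 4345) = -5235/(-6870) = -5235*(-1/6870) = 349/458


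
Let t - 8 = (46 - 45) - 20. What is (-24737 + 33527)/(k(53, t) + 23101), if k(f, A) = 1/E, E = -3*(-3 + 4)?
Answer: 13185/34651 ≈ 0.38051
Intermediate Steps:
t = -11 (t = 8 + ((46 - 45) - 20) = 8 + (1 - 20) = 8 - 19 = -11)
E = -3 (E = -3*1 = -3)
k(f, A) = -⅓ (k(f, A) = 1/(-3) = -⅓)
(-24737 + 33527)/(k(53, t) + 23101) = (-24737 + 33527)/(-⅓ + 23101) = 8790/(69302/3) = 8790*(3/69302) = 13185/34651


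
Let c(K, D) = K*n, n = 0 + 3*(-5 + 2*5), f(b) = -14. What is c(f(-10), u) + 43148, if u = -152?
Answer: 42938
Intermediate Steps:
n = 15 (n = 0 + 3*(-5 + 10) = 0 + 3*5 = 0 + 15 = 15)
c(K, D) = 15*K (c(K, D) = K*15 = 15*K)
c(f(-10), u) + 43148 = 15*(-14) + 43148 = -210 + 43148 = 42938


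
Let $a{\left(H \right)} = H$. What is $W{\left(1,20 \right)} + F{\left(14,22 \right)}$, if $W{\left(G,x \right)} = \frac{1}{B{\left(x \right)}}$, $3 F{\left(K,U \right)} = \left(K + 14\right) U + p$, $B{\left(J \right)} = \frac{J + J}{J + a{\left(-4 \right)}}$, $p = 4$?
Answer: $\frac{3106}{15} \approx 207.07$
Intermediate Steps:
$B{\left(J \right)} = \frac{2 J}{-4 + J}$ ($B{\left(J \right)} = \frac{J + J}{J - 4} = \frac{2 J}{-4 + J}$)
$F{\left(K,U \right)} = \frac{4}{3} + \frac{U \left(14 + K\right)}{3}$ ($F{\left(K,U \right)} = \frac{\left(K + 14\right) U + 4}{3} = \frac{\left(14 + K\right) U + 4}{3} = \frac{U \left(14 + K\right) + 4}{3} = \frac{4 + U \left(14 + K\right)}{3} = \frac{4}{3} + \frac{U \left(14 + K\right)}{3}$)
$W{\left(G,x \right)} = \frac{-4 + x}{2 x}$ ($W{\left(G,x \right)} = \frac{1}{2 x \frac{1}{-4 + x}} = \frac{-4 + x}{2 x}$)
$W{\left(1,20 \right)} + F{\left(14,22 \right)} = \frac{-4 + 20}{2 \cdot 20} + \left(\frac{4}{3} + \frac{14}{3} \cdot 22 + \frac{1}{3} \cdot 14 \cdot 22\right) = \frac{1}{2} \cdot \frac{1}{20} \cdot 16 + \left(\frac{4}{3} + \frac{308}{3} + \frac{308}{3}\right) = \frac{2}{5} + \frac{620}{3} = \frac{3106}{15}$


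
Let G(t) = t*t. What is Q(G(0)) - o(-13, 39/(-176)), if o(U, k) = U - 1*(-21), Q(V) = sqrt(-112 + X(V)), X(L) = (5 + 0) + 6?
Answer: -8 + I*sqrt(101) ≈ -8.0 + 10.05*I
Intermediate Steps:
G(t) = t**2
X(L) = 11 (X(L) = 5 + 6 = 11)
Q(V) = I*sqrt(101) (Q(V) = sqrt(-112 + 11) = sqrt(-101) = I*sqrt(101))
o(U, k) = 21 + U (o(U, k) = U + 21 = 21 + U)
Q(G(0)) - o(-13, 39/(-176)) = I*sqrt(101) - (21 - 13) = I*sqrt(101) - 1*8 = I*sqrt(101) - 8 = -8 + I*sqrt(101)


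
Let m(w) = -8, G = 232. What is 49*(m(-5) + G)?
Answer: 10976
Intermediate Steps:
49*(m(-5) + G) = 49*(-8 + 232) = 49*224 = 10976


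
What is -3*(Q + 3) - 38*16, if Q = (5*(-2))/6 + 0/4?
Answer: -612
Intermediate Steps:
Q = -5/3 (Q = -10*1/6 + 0*(1/4) = -5/3 + 0 = -5/3 ≈ -1.6667)
-3*(Q + 3) - 38*16 = -3*(-5/3 + 3) - 38*16 = -3*4/3 - 608 = -4 - 608 = -612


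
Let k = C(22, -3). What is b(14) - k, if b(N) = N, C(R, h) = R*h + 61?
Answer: 19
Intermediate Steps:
C(R, h) = 61 + R*h
k = -5 (k = 61 + 22*(-3) = 61 - 66 = -5)
b(14) - k = 14 - 1*(-5) = 14 + 5 = 19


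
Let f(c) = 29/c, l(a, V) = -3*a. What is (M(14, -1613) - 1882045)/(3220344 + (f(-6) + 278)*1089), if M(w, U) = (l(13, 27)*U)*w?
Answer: -2002694/7035645 ≈ -0.28465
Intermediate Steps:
M(w, U) = -39*U*w (M(w, U) = ((-3*13)*U)*w = (-39*U)*w = -39*U*w)
(M(14, -1613) - 1882045)/(3220344 + (f(-6) + 278)*1089) = (-39*(-1613)*14 - 1882045)/(3220344 + (29/(-6) + 278)*1089) = (880698 - 1882045)/(3220344 + (29*(-⅙) + 278)*1089) = -1001347/(3220344 + (-29/6 + 278)*1089) = -1001347/(3220344 + (1639/6)*1089) = -1001347/(3220344 + 594957/2) = -1001347/7035645/2 = -1001347*2/7035645 = -2002694/7035645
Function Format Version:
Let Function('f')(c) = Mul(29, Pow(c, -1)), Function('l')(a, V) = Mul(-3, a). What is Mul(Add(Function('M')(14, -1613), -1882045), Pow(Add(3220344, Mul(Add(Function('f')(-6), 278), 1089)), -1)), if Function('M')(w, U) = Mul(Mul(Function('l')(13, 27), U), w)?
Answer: Rational(-2002694, 7035645) ≈ -0.28465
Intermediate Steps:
Function('M')(w, U) = Mul(-39, U, w) (Function('M')(w, U) = Mul(Mul(Mul(-3, 13), U), w) = Mul(Mul(-39, U), w) = Mul(-39, U, w))
Mul(Add(Function('M')(14, -1613), -1882045), Pow(Add(3220344, Mul(Add(Function('f')(-6), 278), 1089)), -1)) = Mul(Add(Mul(-39, -1613, 14), -1882045), Pow(Add(3220344, Mul(Add(Mul(29, Pow(-6, -1)), 278), 1089)), -1)) = Mul(Add(880698, -1882045), Pow(Add(3220344, Mul(Add(Mul(29, Rational(-1, 6)), 278), 1089)), -1)) = Mul(-1001347, Pow(Add(3220344, Mul(Add(Rational(-29, 6), 278), 1089)), -1)) = Mul(-1001347, Pow(Add(3220344, Mul(Rational(1639, 6), 1089)), -1)) = Mul(-1001347, Pow(Add(3220344, Rational(594957, 2)), -1)) = Mul(-1001347, Pow(Rational(7035645, 2), -1)) = Mul(-1001347, Rational(2, 7035645)) = Rational(-2002694, 7035645)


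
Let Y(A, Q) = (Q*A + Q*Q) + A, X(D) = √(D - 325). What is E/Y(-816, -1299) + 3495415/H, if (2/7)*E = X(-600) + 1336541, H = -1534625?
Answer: -138376352497/240854482950 + 5*I*√37/784734 ≈ -0.57452 + 3.8757e-5*I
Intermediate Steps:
X(D) = √(-325 + D)
E = 9355787/2 + 35*I*√37/2 (E = 7*(√(-325 - 600) + 1336541)/2 = 7*(√(-925) + 1336541)/2 = 7*(5*I*√37 + 1336541)/2 = 7*(1336541 + 5*I*√37)/2 = 9355787/2 + 35*I*√37/2 ≈ 4.6779e+6 + 106.45*I)
Y(A, Q) = A + Q² + A*Q (Y(A, Q) = (A*Q + Q²) + A = (Q² + A*Q) + A = A + Q² + A*Q)
E/Y(-816, -1299) + 3495415/H = (9355787/2 + 35*I*√37/2)/(-816 + (-1299)² - 816*(-1299)) + 3495415/(-1534625) = (9355787/2 + 35*I*√37/2)/(-816 + 1687401 + 1059984) + 3495415*(-1/1534625) = (9355787/2 + 35*I*√37/2)/2746569 - 699083/306925 = (9355787/2 + 35*I*√37/2)*(1/2746569) - 699083/306925 = (1336541/784734 + 5*I*√37/784734) - 699083/306925 = -138376352497/240854482950 + 5*I*√37/784734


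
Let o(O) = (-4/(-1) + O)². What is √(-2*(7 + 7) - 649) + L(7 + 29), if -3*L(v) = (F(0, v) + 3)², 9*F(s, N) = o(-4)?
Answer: -3 + I*√677 ≈ -3.0 + 26.019*I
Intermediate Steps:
o(O) = (4 + O)² (o(O) = (-4*(-1) + O)² = (4 + O)²)
F(s, N) = 0 (F(s, N) = (4 - 4)²/9 = (⅑)*0² = (⅑)*0 = 0)
L(v) = -3 (L(v) = -(0 + 3)²/3 = -⅓*3² = -⅓*9 = -3)
√(-2*(7 + 7) - 649) + L(7 + 29) = √(-2*(7 + 7) - 649) - 3 = √(-2*14 - 649) - 3 = √(-28 - 649) - 3 = √(-677) - 3 = I*√677 - 3 = -3 + I*√677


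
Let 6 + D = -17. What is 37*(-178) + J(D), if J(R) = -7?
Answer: -6593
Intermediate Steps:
D = -23 (D = -6 - 17 = -23)
37*(-178) + J(D) = 37*(-178) - 7 = -6586 - 7 = -6593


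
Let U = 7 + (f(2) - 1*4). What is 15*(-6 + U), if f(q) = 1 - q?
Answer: -60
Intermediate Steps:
U = 2 (U = 7 + ((1 - 1*2) - 1*4) = 7 + ((1 - 2) - 4) = 7 + (-1 - 4) = 7 - 5 = 2)
15*(-6 + U) = 15*(-6 + 2) = 15*(-4) = -60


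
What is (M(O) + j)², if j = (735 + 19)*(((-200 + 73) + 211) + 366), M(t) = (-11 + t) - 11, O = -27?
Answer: 115091241001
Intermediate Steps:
M(t) = -22 + t
j = 339300 (j = 754*((-127 + 211) + 366) = 754*(84 + 366) = 754*450 = 339300)
(M(O) + j)² = ((-22 - 27) + 339300)² = (-49 + 339300)² = 339251² = 115091241001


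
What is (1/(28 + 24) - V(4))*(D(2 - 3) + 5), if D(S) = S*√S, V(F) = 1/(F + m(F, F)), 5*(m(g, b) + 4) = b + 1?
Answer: -255/52 + 51*I/52 ≈ -4.9038 + 0.98077*I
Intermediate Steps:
m(g, b) = -19/5 + b/5 (m(g, b) = -4 + (b + 1)/5 = -4 + (1 + b)/5 = -4 + (⅕ + b/5) = -19/5 + b/5)
V(F) = 1/(-19/5 + 6*F/5) (V(F) = 1/(F + (-19/5 + F/5)) = 1/(-19/5 + 6*F/5))
D(S) = S^(3/2)
(1/(28 + 24) - V(4))*(D(2 - 3) + 5) = (1/(28 + 24) - 5/(-19 + 6*4))*((2 - 3)^(3/2) + 5) = (1/52 - 5/(-19 + 24))*((-1)^(3/2) + 5) = (1/52 - 5/5)*(-I + 5) = (1/52 - 5/5)*(5 - I) = (1/52 - 1*1)*(5 - I) = (1/52 - 1)*(5 - I) = -51*(5 - I)/52 = -255/52 + 51*I/52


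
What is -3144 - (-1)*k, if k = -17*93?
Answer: -4725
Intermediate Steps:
k = -1581
-3144 - (-1)*k = -3144 - (-1)*(-1581) = -3144 - 1*1581 = -3144 - 1581 = -4725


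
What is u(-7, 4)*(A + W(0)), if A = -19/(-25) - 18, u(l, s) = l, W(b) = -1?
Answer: 3192/25 ≈ 127.68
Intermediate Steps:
A = -431/25 (A = -19*(-1/25) - 18 = 19/25 - 18 = -431/25 ≈ -17.240)
u(-7, 4)*(A + W(0)) = -7*(-431/25 - 1) = -7*(-456/25) = 3192/25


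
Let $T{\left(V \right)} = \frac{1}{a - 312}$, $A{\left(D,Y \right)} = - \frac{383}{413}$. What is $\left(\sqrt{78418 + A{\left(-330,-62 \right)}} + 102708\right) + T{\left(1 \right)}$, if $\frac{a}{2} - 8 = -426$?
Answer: $\frac{117908783}{1148} + \frac{\sqrt{13375521663}}{413} \approx 1.0299 \cdot 10^{5}$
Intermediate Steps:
$a = -836$ ($a = 16 + 2 \left(-426\right) = 16 - 852 = -836$)
$A{\left(D,Y \right)} = - \frac{383}{413}$ ($A{\left(D,Y \right)} = \left(-383\right) \frac{1}{413} = - \frac{383}{413}$)
$T{\left(V \right)} = - \frac{1}{1148}$ ($T{\left(V \right)} = \frac{1}{-836 - 312} = \frac{1}{-1148} = - \frac{1}{1148}$)
$\left(\sqrt{78418 + A{\left(-330,-62 \right)}} + 102708\right) + T{\left(1 \right)} = \left(\sqrt{78418 - \frac{383}{413}} + 102708\right) - \frac{1}{1148} = \left(\sqrt{\frac{32386251}{413}} + 102708\right) - \frac{1}{1148} = \left(\frac{\sqrt{13375521663}}{413} + 102708\right) - \frac{1}{1148} = \left(102708 + \frac{\sqrt{13375521663}}{413}\right) - \frac{1}{1148} = \frac{117908783}{1148} + \frac{\sqrt{13375521663}}{413}$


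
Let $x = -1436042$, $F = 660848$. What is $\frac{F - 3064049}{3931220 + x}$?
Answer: $- \frac{34829}{36162} \approx -0.96314$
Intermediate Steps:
$\frac{F - 3064049}{3931220 + x} = \frac{660848 - 3064049}{3931220 - 1436042} = - \frac{2403201}{2495178} = \left(-2403201\right) \frac{1}{2495178} = - \frac{34829}{36162}$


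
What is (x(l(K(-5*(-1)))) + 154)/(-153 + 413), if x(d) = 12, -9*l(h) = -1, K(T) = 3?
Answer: 83/130 ≈ 0.63846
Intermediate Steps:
l(h) = ⅑ (l(h) = -⅑*(-1) = ⅑)
(x(l(K(-5*(-1)))) + 154)/(-153 + 413) = (12 + 154)/(-153 + 413) = 166/260 = 166*(1/260) = 83/130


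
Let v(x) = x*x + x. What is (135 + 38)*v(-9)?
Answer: 12456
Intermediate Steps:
v(x) = x + x**2 (v(x) = x**2 + x = x + x**2)
(135 + 38)*v(-9) = (135 + 38)*(-9*(1 - 9)) = 173*(-9*(-8)) = 173*72 = 12456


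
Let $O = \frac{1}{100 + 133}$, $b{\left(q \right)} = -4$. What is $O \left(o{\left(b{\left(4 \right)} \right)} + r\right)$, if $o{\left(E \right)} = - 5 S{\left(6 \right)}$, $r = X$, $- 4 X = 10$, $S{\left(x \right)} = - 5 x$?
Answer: $\frac{295}{466} \approx 0.63305$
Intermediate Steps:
$X = - \frac{5}{2}$ ($X = \left(- \frac{1}{4}\right) 10 = - \frac{5}{2} \approx -2.5$)
$r = - \frac{5}{2} \approx -2.5$
$o{\left(E \right)} = 150$ ($o{\left(E \right)} = - 5 \left(\left(-5\right) 6\right) = \left(-5\right) \left(-30\right) = 150$)
$O = \frac{1}{233} \approx 0.0042918$
$O \left(o{\left(b{\left(4 \right)} \right)} + r\right) = \frac{150 - \frac{5}{2}}{233} = \frac{1}{233} \cdot \frac{295}{2} = \frac{295}{466}$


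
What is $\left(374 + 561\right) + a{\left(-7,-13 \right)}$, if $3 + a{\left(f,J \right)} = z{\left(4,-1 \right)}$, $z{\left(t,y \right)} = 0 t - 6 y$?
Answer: $938$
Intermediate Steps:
$z{\left(t,y \right)} = - 6 y$ ($z{\left(t,y \right)} = 0 - 6 y = - 6 y$)
$a{\left(f,J \right)} = 3$ ($a{\left(f,J \right)} = -3 - -6 = -3 + 6 = 3$)
$\left(374 + 561\right) + a{\left(-7,-13 \right)} = \left(374 + 561\right) + 3 = 935 + 3 = 938$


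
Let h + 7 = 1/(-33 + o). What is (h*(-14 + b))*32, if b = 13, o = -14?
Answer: 10560/47 ≈ 224.68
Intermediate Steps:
h = -330/47 (h = -7 + 1/(-33 - 14) = -7 + 1/(-47) = -7 - 1/47 = -330/47 ≈ -7.0213)
(h*(-14 + b))*32 = -330*(-14 + 13)/47*32 = -330/47*(-1)*32 = (330/47)*32 = 10560/47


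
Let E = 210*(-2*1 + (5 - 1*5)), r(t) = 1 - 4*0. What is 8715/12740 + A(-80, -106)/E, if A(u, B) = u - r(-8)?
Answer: 57/65 ≈ 0.87692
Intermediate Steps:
r(t) = 1 (r(t) = 1 + 0 = 1)
A(u, B) = -1 + u (A(u, B) = u - 1*1 = u - 1 = -1 + u)
E = -420 (E = 210*(-2 + (5 - 5)) = 210*(-2 + 0) = 210*(-2) = -420)
8715/12740 + A(-80, -106)/E = 8715/12740 + (-1 - 80)/(-420) = 8715*(1/12740) - 81*(-1/420) = 249/364 + 27/140 = 57/65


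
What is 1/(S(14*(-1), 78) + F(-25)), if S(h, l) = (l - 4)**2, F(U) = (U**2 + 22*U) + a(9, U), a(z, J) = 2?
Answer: 1/5553 ≈ 0.00018008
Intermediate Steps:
F(U) = 2 + U**2 + 22*U (F(U) = (U**2 + 22*U) + 2 = 2 + U**2 + 22*U)
S(h, l) = (-4 + l)**2
1/(S(14*(-1), 78) + F(-25)) = 1/((-4 + 78)**2 + (2 + (-25)**2 + 22*(-25))) = 1/(74**2 + (2 + 625 - 550)) = 1/(5476 + 77) = 1/5553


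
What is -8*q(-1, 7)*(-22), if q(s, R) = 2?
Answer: 352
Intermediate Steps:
-8*q(-1, 7)*(-22) = -8*2*(-22) = -16*(-22) = 352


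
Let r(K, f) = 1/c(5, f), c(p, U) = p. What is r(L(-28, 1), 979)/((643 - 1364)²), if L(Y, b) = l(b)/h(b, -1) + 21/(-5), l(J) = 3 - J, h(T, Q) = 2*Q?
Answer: 1/2599205 ≈ 3.8473e-7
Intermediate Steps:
L(Y, b) = -57/10 + b/2 (L(Y, b) = (3 - b)/((2*(-1))) + 21/(-5) = (3 - b)/(-2) + 21*(-⅕) = (3 - b)*(-½) - 21/5 = (-3/2 + b/2) - 21/5 = -57/10 + b/2)
r(K, f) = ⅕ (r(K, f) = 1/5 = ⅕)
r(L(-28, 1), 979)/((643 - 1364)²) = 1/(5*((643 - 1364)²)) = 1/(5*((-721)²)) = (⅕)/519841 = (⅕)*(1/519841) = 1/2599205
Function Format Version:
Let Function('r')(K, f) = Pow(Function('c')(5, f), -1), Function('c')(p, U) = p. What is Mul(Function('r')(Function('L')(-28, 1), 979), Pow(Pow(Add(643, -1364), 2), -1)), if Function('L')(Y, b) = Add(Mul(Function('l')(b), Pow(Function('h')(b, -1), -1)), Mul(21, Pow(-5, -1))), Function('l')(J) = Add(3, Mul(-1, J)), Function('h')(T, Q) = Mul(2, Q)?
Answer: Rational(1, 2599205) ≈ 3.8473e-7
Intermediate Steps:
Function('L')(Y, b) = Add(Rational(-57, 10), Mul(Rational(1, 2), b)) (Function('L')(Y, b) = Add(Mul(Add(3, Mul(-1, b)), Pow(Mul(2, -1), -1)), Mul(21, Pow(-5, -1))) = Add(Mul(Add(3, Mul(-1, b)), Pow(-2, -1)), Mul(21, Rational(-1, 5))) = Add(Mul(Add(3, Mul(-1, b)), Rational(-1, 2)), Rational(-21, 5)) = Add(Add(Rational(-3, 2), Mul(Rational(1, 2), b)), Rational(-21, 5)) = Add(Rational(-57, 10), Mul(Rational(1, 2), b)))
Function('r')(K, f) = Rational(1, 5) (Function('r')(K, f) = Pow(5, -1) = Rational(1, 5))
Mul(Function('r')(Function('L')(-28, 1), 979), Pow(Pow(Add(643, -1364), 2), -1)) = Mul(Rational(1, 5), Pow(Pow(Add(643, -1364), 2), -1)) = Mul(Rational(1, 5), Pow(Pow(-721, 2), -1)) = Mul(Rational(1, 5), Pow(519841, -1)) = Mul(Rational(1, 5), Rational(1, 519841)) = Rational(1, 2599205)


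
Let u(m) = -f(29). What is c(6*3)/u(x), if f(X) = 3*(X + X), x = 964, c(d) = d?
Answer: -3/29 ≈ -0.10345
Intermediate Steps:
f(X) = 6*X (f(X) = 3*(2*X) = 6*X)
u(m) = -174 (u(m) = -6*29 = -1*174 = -174)
c(6*3)/u(x) = (6*3)/(-174) = 18*(-1/174) = -3/29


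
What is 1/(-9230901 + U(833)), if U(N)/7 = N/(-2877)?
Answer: -411/3793901144 ≈ -1.0833e-7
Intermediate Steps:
U(N) = -N/411 (U(N) = 7*(N/(-2877)) = 7*(N*(-1/2877)) = 7*(-N/2877) = -N/411)
1/(-9230901 + U(833)) = 1/(-9230901 - 1/411*833) = 1/(-9230901 - 833/411) = 1/(-3793901144/411) = -411/3793901144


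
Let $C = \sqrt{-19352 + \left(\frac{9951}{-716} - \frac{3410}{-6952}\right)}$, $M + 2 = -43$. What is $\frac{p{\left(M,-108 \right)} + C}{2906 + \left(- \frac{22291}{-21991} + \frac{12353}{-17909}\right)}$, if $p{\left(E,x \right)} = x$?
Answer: $- \frac{21267188226}{572308675355} + \frac{393836819 i \sqrt{968114877537}}{8093016978195055} \approx -0.03716 + 0.047882 i$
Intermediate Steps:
$M = -45$ ($M = -2 - 43 = -45$)
$C = \frac{2 i \sqrt{968114877537}}{14141}$ ($C = \sqrt{-19352 + \left(9951 \left(- \frac{1}{716}\right) - - \frac{155}{316}\right)} = \sqrt{-19352 + \left(- \frac{9951}{716} + \frac{155}{316}\right)} = \sqrt{-19352 - \frac{189596}{14141}} = \sqrt{- \frac{273846228}{14141}} = \frac{2 i \sqrt{968114877537}}{14141} \approx 139.16 i$)
$\frac{p{\left(M,-108 \right)} + C}{2906 + \left(- \frac{22291}{-21991} + \frac{12353}{-17909}\right)} = \frac{-108 + \frac{2 i \sqrt{968114877537}}{14141}}{2906 + \left(- \frac{22291}{-21991} + \frac{12353}{-17909}\right)} = \frac{-108 + \frac{2 i \sqrt{968114877537}}{14141}}{2906 + \left(\left(-22291\right) \left(- \frac{1}{21991}\right) + 12353 \left(- \frac{1}{17909}\right)\right)} = \frac{-108 + \frac{2 i \sqrt{968114877537}}{14141}}{2906 + \left(\frac{22291}{21991} - \frac{12353}{17909}\right)} = \frac{-108 + \frac{2 i \sqrt{968114877537}}{14141}}{2906 + \frac{127554696}{393836819}} = \frac{-108 + \frac{2 i \sqrt{968114877537}}{14141}}{\frac{1144617350710}{393836819}} = \left(-108 + \frac{2 i \sqrt{968114877537}}{14141}\right) \frac{393836819}{1144617350710} = - \frac{21267188226}{572308675355} + \frac{393836819 i \sqrt{968114877537}}{8093016978195055}$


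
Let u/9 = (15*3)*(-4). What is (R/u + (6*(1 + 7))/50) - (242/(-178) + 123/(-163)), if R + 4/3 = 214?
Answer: 518711483/176260050 ≈ 2.9429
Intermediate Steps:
R = 638/3 (R = -4/3 + 214 = 638/3 ≈ 212.67)
u = -1620 (u = 9*((15*3)*(-4)) = 9*(45*(-4)) = 9*(-180) = -1620)
(R/u + (6*(1 + 7))/50) - (242/(-178) + 123/(-163)) = ((638/3)/(-1620) + (6*(1 + 7))/50) - (242/(-178) + 123/(-163)) = ((638/3)*(-1/1620) + (6*8)*(1/50)) - (242*(-1/178) + 123*(-1/163)) = (-319/2430 + 48*(1/50)) - (-121/89 - 123/163) = (-319/2430 + 24/25) - 1*(-30670/14507) = 10069/12150 + 30670/14507 = 518711483/176260050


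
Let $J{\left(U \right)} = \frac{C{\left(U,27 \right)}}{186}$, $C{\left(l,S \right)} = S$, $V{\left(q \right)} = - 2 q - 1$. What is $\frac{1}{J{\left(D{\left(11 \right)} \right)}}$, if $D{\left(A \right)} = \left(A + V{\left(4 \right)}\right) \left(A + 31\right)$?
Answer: $\frac{62}{9} \approx 6.8889$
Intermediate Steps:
$V{\left(q \right)} = -1 - 2 q$
$D{\left(A \right)} = \left(-9 + A\right) \left(31 + A\right)$ ($D{\left(A \right)} = \left(A - 9\right) \left(A + 31\right) = \left(A - 9\right) \left(31 + A\right) = \left(-9 + A\right) \left(31 + A\right)$)
$J{\left(U \right)} = \frac{9}{62}$ ($J{\left(U \right)} = \frac{27}{186} = 27 \cdot \frac{1}{186} = \frac{9}{62}$)
$\frac{1}{J{\left(D{\left(11 \right)} \right)}} = \frac{1}{\frac{9}{62}} = \frac{62}{9}$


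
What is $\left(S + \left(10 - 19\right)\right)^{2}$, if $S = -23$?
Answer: $1024$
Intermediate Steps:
$\left(S + \left(10 - 19\right)\right)^{2} = \left(-23 + \left(10 - 19\right)\right)^{2} = \left(-23 - 9\right)^{2} = \left(-32\right)^{2} = 1024$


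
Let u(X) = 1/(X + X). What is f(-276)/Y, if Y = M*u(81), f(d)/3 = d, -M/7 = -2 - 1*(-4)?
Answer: 67068/7 ≈ 9581.1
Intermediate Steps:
M = -14 (M = -7*(-2 - 1*(-4)) = -7*(-2 + 4) = -7*2 = -14)
u(X) = 1/(2*X)
f(d) = 3*d
Y = -7/81 ≈ -0.086420
f(-276)/Y = (3*(-276))/(-7/81) = -828*(-81/7) = 67068/7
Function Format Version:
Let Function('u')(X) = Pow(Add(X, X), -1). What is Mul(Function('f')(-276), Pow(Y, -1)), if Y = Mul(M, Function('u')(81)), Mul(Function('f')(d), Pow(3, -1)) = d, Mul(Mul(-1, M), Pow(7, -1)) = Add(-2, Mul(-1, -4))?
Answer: Rational(67068, 7) ≈ 9581.1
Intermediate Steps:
M = -14 (M = Mul(-7, Add(-2, Mul(-1, -4))) = Mul(-7, Add(-2, 4)) = Mul(-7, 2) = -14)
Function('u')(X) = Mul(Rational(1, 2), Pow(X, -1)) (Function('u')(X) = Pow(Mul(2, X), -1) = Mul(Rational(1, 2), Pow(X, -1)))
Function('f')(d) = Mul(3, d)
Y = Rational(-7, 81) (Y = Mul(-14, Mul(Rational(1, 2), Pow(81, -1))) = Mul(-14, Mul(Rational(1, 2), Rational(1, 81))) = Mul(-14, Rational(1, 162)) = Rational(-7, 81) ≈ -0.086420)
Mul(Function('f')(-276), Pow(Y, -1)) = Mul(Mul(3, -276), Pow(Rational(-7, 81), -1)) = Mul(-828, Rational(-81, 7)) = Rational(67068, 7)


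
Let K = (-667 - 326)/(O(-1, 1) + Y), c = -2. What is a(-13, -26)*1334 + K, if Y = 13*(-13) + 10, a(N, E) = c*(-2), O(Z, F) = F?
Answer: 844081/158 ≈ 5342.3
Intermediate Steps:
a(N, E) = 4 (a(N, E) = -2*(-2) = 4)
Y = -159 (Y = -169 + 10 = -159)
K = 993/158 (K = (-667 - 326)/(1 - 159) = -993/(-158) = -993*(-1/158) = 993/158 ≈ 6.2848)
a(-13, -26)*1334 + K = 4*1334 + 993/158 = 5336 + 993/158 = 844081/158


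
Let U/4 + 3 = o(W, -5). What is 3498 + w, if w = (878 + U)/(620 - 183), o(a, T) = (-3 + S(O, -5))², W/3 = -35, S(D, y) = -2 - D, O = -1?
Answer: 1529556/437 ≈ 3500.1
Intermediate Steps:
W = -105 (W = 3*(-35) = -105)
o(a, T) = 16 (o(a, T) = (-3 + (-2 - 1*(-1)))² = (-3 + (-2 + 1))² = (-3 - 1)² = (-4)² = 16)
U = 52 (U = -12 + 4*16 = -12 + 64 = 52)
w = 930/437 (w = (878 + 52)/(620 - 183) = 930/437 ≈ 2.1281)
3498 + w = 3498 + 930/437 = 1529556/437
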